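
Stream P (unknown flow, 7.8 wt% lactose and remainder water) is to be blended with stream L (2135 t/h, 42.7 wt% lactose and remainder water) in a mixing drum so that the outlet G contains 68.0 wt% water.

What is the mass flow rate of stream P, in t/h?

944 t/h

Let P be the unknown flow. Total out = 2135 + P.
water balance: 1223.4 + 0.922·P = 0.680·(2135 + P)
(0.922 − 0.680)·P = 0.680×2135 − 1223.4 = 228.45
P = 228.45 / 0.242 = 943.99 t/h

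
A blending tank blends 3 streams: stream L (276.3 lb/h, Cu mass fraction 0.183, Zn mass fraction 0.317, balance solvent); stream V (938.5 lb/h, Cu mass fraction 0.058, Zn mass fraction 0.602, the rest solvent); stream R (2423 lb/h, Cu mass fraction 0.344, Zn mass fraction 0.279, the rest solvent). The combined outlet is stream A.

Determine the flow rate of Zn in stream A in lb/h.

Zn out = Zn in = 276.3×0.317 + 938.5×0.602 + 2423×0.279 = 1328.6 lb/h.

1329 lb/h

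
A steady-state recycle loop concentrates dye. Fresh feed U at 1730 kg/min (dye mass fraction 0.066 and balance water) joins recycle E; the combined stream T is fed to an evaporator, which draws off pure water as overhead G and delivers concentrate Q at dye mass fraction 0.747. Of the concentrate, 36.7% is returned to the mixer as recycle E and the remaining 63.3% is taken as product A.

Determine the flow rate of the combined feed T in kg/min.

1819 kg/min

Overall dye balance (none leaves overhead): dye in fresh feed = dye in product, i.e. 1730×0.066 = (1−0.367)·Q·0.747.
Q = 114.18/(0.747×0.633) = 241.47 kg/min.
Recycle E = 0.367×241.47 = 88.62 kg/min.
Combined feed T = 1730 + 88.62 = 1818.6 kg/min.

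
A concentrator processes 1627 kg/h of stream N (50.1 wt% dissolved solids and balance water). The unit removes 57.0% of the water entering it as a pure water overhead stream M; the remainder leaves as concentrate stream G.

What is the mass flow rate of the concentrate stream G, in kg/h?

water entering = 1627×0.499 = 811.87 kg/h; overhead removed = 0.570×811.87 = 462.77 kg/h.
Concentrate = 1627 − 462.77 = 1164.2 kg/h.

1164 kg/h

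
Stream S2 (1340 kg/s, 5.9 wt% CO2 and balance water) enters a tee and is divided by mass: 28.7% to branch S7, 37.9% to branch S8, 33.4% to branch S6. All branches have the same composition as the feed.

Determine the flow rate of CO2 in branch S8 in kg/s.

Branch S8 total = 0.379×1340 = 507.86 kg/s.
CO2 in S8 = 0.059×507.86 = 29.964 kg/s.

29.96 kg/s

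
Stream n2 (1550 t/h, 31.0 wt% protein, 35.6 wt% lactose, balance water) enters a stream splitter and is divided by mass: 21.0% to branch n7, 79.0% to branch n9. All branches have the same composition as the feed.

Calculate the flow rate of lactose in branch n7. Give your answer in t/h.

115.9 t/h

Branch n7 total = 0.210×1550 = 325.5 t/h.
lactose in n7 = 0.356×325.5 = 115.88 t/h.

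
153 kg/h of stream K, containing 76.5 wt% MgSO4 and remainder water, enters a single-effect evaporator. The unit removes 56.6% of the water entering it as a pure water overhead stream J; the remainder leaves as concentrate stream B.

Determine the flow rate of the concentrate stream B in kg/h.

water entering = 153×0.235 = 35.955 kg/h; overhead removed = 0.566×35.955 = 20.351 kg/h.
Concentrate = 153 − 20.351 = 132.65 kg/h.

132.6 kg/h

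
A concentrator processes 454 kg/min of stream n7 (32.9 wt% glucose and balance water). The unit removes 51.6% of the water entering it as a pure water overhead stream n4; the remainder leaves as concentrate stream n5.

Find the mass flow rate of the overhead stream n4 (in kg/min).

157.2 kg/min

water entering = 454×0.671 = 304.63 kg/min; overhead removed = 0.516×304.63 = 157.19 kg/min.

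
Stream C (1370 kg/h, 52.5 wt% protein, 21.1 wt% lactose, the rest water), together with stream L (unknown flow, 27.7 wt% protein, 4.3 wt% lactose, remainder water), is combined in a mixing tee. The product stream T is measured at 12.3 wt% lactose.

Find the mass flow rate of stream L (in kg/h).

1507 kg/h

Let L be the unknown flow. Total out = 1370 + L.
lactose balance: 289.07 + 0.043·L = 0.123·(1370 + L)
(0.043 − 0.123)·L = 0.123×1370 − 289.07 = -120.56
L = -120.56 / -0.080 = 1507 kg/h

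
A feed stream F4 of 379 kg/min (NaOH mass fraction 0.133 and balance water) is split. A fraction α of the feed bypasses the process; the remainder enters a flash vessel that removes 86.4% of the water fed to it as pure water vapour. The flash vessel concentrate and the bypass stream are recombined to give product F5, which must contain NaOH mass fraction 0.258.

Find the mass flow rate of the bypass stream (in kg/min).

All 379×0.133 = 50.407 kg/min of NaOH reaches F5, so F5 = 50.407/0.258 = 195.38 kg/min and vapour = 183.62 kg/min.
The evaporator receives (1−α)·379 of feed at 0.867 water and removes 0.864 of that water:
0.864×0.867×(1−α)×379 = 183.62
(1−α) = 183.62/283.9 = 0.6468;  α = 0.3532.
Bypass flow = 0.3532×379 = 133.87 kg/min.

133.9 kg/min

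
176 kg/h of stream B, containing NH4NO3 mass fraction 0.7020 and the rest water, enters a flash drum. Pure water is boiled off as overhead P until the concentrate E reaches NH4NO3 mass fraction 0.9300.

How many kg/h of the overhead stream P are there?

43.15 kg/h

NH4NO3 is conserved: 176×0.702 = 123.55 kg/h all reports to the concentrate.
Concentrate = 123.55/(target fraction) = 132.85 kg/h.
Overhead = 176 − 132.85 = 43.148 kg/h.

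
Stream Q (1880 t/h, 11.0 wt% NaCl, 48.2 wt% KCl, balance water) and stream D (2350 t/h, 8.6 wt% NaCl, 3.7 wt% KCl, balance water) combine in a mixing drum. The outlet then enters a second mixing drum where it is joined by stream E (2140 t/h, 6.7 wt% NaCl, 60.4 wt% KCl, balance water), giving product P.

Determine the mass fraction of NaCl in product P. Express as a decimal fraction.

0.0867

Overall, product flow = 6370 t/h.
NaCl in = 1880×0.110 + 2350×0.086 + 2140×0.067 = 552.28 t/h.
NaCl fraction in P = 0.0867.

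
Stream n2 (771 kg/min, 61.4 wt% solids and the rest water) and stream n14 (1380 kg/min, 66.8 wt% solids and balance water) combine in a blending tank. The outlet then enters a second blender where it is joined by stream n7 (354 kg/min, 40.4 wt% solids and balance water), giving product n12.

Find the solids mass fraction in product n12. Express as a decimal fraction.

Overall, product flow = 2505 kg/min.
solids in = 771×0.614 + 1380×0.668 + 354×0.404 = 1538.2 kg/min.
solids fraction in n12 = 0.614.

0.614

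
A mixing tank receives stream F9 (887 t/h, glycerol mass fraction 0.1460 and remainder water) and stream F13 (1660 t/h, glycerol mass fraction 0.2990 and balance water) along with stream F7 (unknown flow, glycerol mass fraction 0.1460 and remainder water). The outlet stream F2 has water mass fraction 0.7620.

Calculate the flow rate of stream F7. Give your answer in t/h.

213.7 t/h

Let F7 be the unknown flow. Total out = 2547 + F7.
water balance: 1921.2 + 0.854·F7 = 0.762·(2547 + F7)
(0.854 − 0.762)·F7 = 0.762×2547 − 1921.2 = 19.656
F7 = 19.656 / 0.092 = 213.65 t/h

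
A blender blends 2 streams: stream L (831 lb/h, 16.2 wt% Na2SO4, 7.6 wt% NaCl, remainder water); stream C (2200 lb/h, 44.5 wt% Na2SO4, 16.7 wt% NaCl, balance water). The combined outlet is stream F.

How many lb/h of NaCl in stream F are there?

NaCl out = NaCl in = 831×0.076 + 2200×0.167 = 430.56 lb/h.

430.6 lb/h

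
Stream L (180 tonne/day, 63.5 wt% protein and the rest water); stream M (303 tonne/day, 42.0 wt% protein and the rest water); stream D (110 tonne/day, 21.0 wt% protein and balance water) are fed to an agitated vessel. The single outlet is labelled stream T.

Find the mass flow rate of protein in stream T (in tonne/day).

protein out = protein in = 180×0.635 + 303×0.420 + 110×0.210 = 264.66 tonne/day.

264.7 tonne/day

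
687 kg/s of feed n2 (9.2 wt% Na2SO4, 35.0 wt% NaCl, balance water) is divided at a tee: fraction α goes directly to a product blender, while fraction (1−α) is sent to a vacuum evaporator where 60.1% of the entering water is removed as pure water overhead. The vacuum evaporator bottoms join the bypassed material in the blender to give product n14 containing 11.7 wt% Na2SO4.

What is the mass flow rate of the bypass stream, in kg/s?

All 687×0.092 = 63.204 kg/s of Na2SO4 reaches n14, so n14 = 63.204/0.117 = 540.21 kg/s and vapour = 146.79 kg/s.
The evaporator receives (1−α)·687 of feed at 0.558 water and removes 0.601 of that water:
0.601×0.558×(1−α)×687 = 146.79
(1−α) = 146.79/230.39 = 0.6372;  α = 0.3628.
Bypass flow = 0.3628×687 = 249.27 kg/s.

249.3 kg/s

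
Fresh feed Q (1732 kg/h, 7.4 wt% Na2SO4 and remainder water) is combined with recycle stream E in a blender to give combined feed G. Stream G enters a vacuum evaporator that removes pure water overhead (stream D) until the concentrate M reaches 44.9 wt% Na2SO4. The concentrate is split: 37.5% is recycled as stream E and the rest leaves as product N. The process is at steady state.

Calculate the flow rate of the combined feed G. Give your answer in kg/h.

1903 kg/h

Overall Na2SO4 balance (none leaves overhead): Na2SO4 in fresh feed = Na2SO4 in product, i.e. 1732×0.074 = (1−0.375)·M·0.449.
M = 128.17/(0.449×0.625) = 456.72 kg/h.
Recycle E = 0.375×456.72 = 171.27 kg/h.
Combined feed G = 1732 + 171.27 = 1903.3 kg/h.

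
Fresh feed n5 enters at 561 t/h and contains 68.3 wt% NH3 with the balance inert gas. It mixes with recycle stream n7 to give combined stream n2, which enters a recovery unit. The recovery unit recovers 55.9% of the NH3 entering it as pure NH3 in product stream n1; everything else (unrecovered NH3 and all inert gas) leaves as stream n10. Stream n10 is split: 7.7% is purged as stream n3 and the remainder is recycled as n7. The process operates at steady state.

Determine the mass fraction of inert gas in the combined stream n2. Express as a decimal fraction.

0.781

inert gas enters only via n5 and leaves only via the purge: 561×0.317 = 0.077×(inert gas in n10), and the recovery unit passes all inert gas, so inert gas in n2 = inert gas in n10 = 2309.6 t/h.
NH3 in n2: m_A = 561×0.683 + (1−0.077)·(1−0.559)·m_A, so m_A = 383.16/0.5930 = 646.19 t/h.
n2 = 646.19 + 2309.6 = 2955.8 t/h.
inert gas fraction in n2 = 2309.6/2955.8 = 0.781.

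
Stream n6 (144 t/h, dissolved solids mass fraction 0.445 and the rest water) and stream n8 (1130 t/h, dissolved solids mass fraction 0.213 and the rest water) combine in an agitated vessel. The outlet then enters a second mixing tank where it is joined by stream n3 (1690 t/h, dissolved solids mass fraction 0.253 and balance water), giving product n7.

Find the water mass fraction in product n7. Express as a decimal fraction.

0.753

Overall, product flow = 2964 t/h.
water in = 144×0.555 + 1130×0.787 + 1690×0.747 = 2231.7 t/h.
water fraction in n7 = 0.753.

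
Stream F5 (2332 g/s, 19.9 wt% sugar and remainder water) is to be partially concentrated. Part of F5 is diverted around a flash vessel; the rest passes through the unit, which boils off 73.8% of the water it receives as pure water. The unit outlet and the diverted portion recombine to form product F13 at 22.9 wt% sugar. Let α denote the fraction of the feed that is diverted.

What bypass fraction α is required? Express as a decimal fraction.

All 2332×0.199 = 464.07 g/s of sugar reaches F13, so F13 = 464.07/0.229 = 2026.5 g/s and vapour = 305.5 g/s.
The evaporator receives (1−α)·2332 of feed at 0.801 water and removes 0.738 of that water:
0.738×0.801×(1−α)×2332 = 305.5
(1−α) = 305.5/1378.5 = 0.2216;  α = 0.7784.

0.778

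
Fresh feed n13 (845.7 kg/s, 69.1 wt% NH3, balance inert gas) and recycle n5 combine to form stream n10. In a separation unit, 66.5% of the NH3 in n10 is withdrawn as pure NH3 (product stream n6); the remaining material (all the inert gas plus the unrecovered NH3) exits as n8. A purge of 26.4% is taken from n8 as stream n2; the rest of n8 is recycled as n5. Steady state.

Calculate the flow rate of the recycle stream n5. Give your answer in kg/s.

919.8 kg/s

inert gas enters only via n13 and leaves only via the purge: 845.7×0.309 = 0.264×(inert gas in n8), and the separation unit passes all inert gas, so inert gas in n10 = inert gas in n8 = 989.85 kg/s.
NH3 in n10: m_A = 845.7×0.691 + (1−0.264)·(1−0.665)·m_A, so m_A = 584.38/0.7534 = 775.61 kg/s.
n8 = (1−0.665)×775.61 + 989.85 = 1249.7 kg/s.
Recycle n5 = (1−0.264)×1249.7 = 919.77 kg/s.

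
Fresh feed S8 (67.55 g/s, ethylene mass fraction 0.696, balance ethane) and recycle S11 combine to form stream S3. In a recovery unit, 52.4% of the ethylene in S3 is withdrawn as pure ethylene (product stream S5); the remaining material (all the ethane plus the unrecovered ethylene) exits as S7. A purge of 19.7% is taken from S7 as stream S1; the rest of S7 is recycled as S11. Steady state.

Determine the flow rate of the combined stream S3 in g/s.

ethane enters only via S8 and leaves only via the purge: 67.55×0.304 = 0.197×(ethane in S7), and the recovery unit passes all ethane, so ethane in S3 = ethane in S7 = 104.24 g/s.
ethylene in S3: m_A = 67.55×0.696 + (1−0.197)·(1−0.524)·m_A, so m_A = 47.015/0.6178 = 76.104 g/s.
S3 = 76.104 + 104.24 = 180.34 g/s.

180.3 g/s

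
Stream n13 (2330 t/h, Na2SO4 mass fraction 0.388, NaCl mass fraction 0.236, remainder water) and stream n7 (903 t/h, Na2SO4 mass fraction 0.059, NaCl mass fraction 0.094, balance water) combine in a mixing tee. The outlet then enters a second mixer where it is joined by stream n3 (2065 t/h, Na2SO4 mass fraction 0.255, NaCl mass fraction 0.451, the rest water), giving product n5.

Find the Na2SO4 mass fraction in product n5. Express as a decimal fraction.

0.280

Overall, product flow = 5298 t/h.
Na2SO4 in = 2330×0.388 + 903×0.059 + 2065×0.255 = 1483.9 t/h.
Na2SO4 fraction in n5 = 0.280.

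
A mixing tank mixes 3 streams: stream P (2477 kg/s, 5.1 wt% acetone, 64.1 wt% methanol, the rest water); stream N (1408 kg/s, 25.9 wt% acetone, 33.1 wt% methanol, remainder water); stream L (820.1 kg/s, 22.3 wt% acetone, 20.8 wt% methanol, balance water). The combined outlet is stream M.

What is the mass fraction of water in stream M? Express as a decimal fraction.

Total flow out = 2477 + 1408 + 820.1 = 4705.1 kg/s.
water in = 2477×0.308 + 1408×0.410 + 820.1×0.569 = 1806.8 kg/s.
water mass fraction in M = 1806.8/4705.1 = 0.3840.

0.3840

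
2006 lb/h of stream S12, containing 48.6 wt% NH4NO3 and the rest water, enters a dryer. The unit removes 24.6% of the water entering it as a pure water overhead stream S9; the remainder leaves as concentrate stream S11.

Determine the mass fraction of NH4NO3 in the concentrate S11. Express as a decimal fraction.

0.556

NH4NO3 is not removed: 2006×0.486 = 974.92 lb/h of NH4NO3 enters S11.
water entering = 2006×0.514 = 1031.1 lb/h; overhead removed = 0.246×1031.1 = 253.65 lb/h.
Concentrate = 2006 − 253.65 = 1752.4 lb/h.
Mass fraction = 974.92/1752.4 = 0.556.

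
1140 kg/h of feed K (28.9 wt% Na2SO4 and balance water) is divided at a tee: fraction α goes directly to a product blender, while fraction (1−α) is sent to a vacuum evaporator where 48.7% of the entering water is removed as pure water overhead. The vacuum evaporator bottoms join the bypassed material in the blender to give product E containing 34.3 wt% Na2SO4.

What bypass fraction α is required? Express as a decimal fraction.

All 1140×0.289 = 329.46 kg/h of Na2SO4 reaches E, so E = 329.46/0.343 = 960.52 kg/h and vapour = 179.48 kg/h.
The evaporator receives (1−α)·1140 of feed at 0.711 water and removes 0.487 of that water:
0.487×0.711×(1−α)×1140 = 179.48
(1−α) = 179.48/394.73 = 0.4547;  α = 0.5453.

0.545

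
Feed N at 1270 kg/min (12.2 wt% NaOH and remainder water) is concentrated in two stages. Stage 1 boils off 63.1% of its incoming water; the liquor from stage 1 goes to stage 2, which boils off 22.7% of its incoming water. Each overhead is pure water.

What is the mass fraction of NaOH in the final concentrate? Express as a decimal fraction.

0.328

water in feed = 1270×0.878 = 1115.1 kg/min.
After stage 1: water left = (1−0.631)×1115.1 = 411.46; stream total = 566.4 kg/min.
After stage 2: water left = (1−0.227)×411.46 = 318.06; final concentrate = 473 kg/min.
NaOH fraction = 154.94/473 = 0.328.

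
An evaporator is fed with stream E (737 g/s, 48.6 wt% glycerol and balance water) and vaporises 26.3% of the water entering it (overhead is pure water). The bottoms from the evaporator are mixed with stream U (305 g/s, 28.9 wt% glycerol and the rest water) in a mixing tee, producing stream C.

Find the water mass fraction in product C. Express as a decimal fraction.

Vapour removed = 0.263×0.514×737 = 99.629 g/s; concentrate = 637.37 g/s.
water reaching the mixer = 279.19 (from concentrate) + 305×0.711 = 496.04 g/s.
Product flow = 637.37 + 305 = 942.37 g/s; water fraction = 0.526.

0.526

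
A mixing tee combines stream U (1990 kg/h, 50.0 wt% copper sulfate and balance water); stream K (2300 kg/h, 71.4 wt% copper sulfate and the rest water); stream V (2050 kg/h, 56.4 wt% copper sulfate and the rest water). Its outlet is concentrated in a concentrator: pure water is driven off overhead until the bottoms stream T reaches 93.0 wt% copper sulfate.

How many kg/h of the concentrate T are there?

4079 kg/h

copper sulfate entering = 1990×0.500 + 2300×0.714 + 2050×0.564 = 3793.4 kg/h.
All copper sulfate reports to T, so T = 3793.4/0.930 = 4078.9 kg/h.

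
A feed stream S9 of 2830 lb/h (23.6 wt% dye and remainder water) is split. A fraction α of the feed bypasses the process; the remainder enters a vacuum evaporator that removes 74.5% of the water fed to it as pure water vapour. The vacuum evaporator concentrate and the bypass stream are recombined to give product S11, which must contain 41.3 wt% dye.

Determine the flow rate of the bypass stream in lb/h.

699.1 lb/h

All 2830×0.236 = 667.88 lb/h of dye reaches S11, so S11 = 667.88/0.413 = 1617.1 lb/h and vapour = 1212.9 lb/h.
The evaporator receives (1−α)·2830 of feed at 0.764 water and removes 0.745 of that water:
0.745×0.764×(1−α)×2830 = 1212.9
(1−α) = 1212.9/1610.8 = 0.7530;  α = 0.2470.
Bypass flow = 0.2470×2830 = 699.11 lb/h.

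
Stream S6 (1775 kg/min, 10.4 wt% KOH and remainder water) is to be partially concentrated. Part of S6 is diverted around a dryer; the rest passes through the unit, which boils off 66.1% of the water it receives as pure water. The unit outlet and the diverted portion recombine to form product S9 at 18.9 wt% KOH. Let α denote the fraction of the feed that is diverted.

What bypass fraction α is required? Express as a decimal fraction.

0.241

All 1775×0.104 = 184.6 kg/min of KOH reaches S9, so S9 = 184.6/0.189 = 976.72 kg/min and vapour = 798.28 kg/min.
The evaporator receives (1−α)·1775 of feed at 0.896 water and removes 0.661 of that water:
0.661×0.896×(1−α)×1775 = 798.28
(1−α) = 798.28/1051.3 = 0.7594;  α = 0.2406.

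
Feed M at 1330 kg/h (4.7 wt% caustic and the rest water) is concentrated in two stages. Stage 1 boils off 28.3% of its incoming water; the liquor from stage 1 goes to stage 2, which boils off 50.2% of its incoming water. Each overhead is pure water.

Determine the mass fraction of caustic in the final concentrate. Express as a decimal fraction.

0.121

water in feed = 1330×0.953 = 1267.5 kg/h.
After stage 1: water left = (1−0.283)×1267.5 = 908.79; stream total = 971.3 kg/h.
After stage 2: water left = (1−0.502)×908.79 = 452.58; final concentrate = 515.09 kg/h.
caustic fraction = 62.51/515.09 = 0.121.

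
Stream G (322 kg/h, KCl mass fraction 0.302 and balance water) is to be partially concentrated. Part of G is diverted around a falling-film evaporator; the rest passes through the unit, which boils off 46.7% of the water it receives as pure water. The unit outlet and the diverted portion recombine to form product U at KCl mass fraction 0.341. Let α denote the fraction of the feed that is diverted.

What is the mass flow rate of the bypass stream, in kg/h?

209 kg/h

All 322×0.302 = 97.244 kg/h of KCl reaches U, so U = 97.244/0.341 = 285.17 kg/h and vapour = 36.827 kg/h.
The evaporator receives (1−α)·322 of feed at 0.698 water and removes 0.467 of that water:
0.467×0.698×(1−α)×322 = 36.827
(1−α) = 36.827/104.96 = 0.3509;  α = 0.6491.
Bypass flow = 0.6491×322 = 209.02 kg/h.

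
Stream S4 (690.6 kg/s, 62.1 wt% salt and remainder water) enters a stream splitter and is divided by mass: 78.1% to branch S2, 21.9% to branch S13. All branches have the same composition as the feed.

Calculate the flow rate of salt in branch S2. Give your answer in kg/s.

Branch S2 total = 0.781×690.6 = 539.36 kg/s.
salt in S2 = 0.621×539.36 = 334.94 kg/s.

334.9 kg/s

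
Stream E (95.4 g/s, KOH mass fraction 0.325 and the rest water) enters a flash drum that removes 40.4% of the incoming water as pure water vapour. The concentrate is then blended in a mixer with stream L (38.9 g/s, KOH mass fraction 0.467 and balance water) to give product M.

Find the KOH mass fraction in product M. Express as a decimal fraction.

Vapour removed = 0.404×0.675×95.4 = 26.016 g/s; concentrate = 69.384 g/s.
KOH reaching the mixer = 31.005 (from concentrate) + 38.9×0.467 = 49.171 g/s.
Product flow = 69.384 + 38.9 = 108.28 g/s; KOH fraction = 0.454.

0.454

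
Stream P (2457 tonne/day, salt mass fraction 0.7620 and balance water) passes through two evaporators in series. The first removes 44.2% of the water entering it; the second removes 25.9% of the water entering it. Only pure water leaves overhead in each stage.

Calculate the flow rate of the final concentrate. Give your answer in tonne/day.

water in feed = 2457×0.238 = 584.77 tonne/day.
After stage 1: water left = (1−0.442)×584.77 = 326.3; stream total = 2198.5 tonne/day.
After stage 2: water left = (1−0.259)×326.3 = 241.79; final concentrate = 2114 tonne/day.

2114 tonne/day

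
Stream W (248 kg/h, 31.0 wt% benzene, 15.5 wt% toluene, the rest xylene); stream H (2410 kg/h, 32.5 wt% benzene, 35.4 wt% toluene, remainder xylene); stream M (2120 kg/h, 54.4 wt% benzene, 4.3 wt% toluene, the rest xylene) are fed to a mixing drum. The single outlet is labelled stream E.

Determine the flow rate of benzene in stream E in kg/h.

2013 kg/h

benzene out = benzene in = 248×0.310 + 2410×0.325 + 2120×0.544 = 2013.4 kg/h.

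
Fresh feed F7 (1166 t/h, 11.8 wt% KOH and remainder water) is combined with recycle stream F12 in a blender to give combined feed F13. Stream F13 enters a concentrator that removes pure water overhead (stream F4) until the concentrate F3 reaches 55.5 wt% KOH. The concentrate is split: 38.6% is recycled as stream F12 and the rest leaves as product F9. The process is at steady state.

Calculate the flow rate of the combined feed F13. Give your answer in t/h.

Overall KOH balance (none leaves overhead): KOH in fresh feed = KOH in product, i.e. 1166×0.118 = (1−0.386)·F3·0.555.
F3 = 137.59/(0.555×0.614) = 403.76 t/h.
Recycle F12 = 0.386×403.76 = 155.85 t/h.
Combined feed F13 = 1166 + 155.85 = 1321.8 t/h.

1322 t/h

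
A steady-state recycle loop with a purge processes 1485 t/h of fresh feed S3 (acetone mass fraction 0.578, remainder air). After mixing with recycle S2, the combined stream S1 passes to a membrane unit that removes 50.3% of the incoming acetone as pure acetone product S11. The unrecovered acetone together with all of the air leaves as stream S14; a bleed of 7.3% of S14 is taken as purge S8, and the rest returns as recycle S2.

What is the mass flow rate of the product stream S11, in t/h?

acetone in S1: m_A = 1485×0.578 + (1−0.073)·(1−0.503)·m_A, so m_A = 858.33/0.5393 = 1591.6 t/h.
Product S11 = 0.503×1591.6 = 800.58 t/h.

800.6 t/h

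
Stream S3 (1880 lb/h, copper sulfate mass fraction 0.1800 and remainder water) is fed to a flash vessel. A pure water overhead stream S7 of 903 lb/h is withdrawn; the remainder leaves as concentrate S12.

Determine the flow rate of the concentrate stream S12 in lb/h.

977 lb/h

Concentrate = 1880 − 903 = 977 lb/h.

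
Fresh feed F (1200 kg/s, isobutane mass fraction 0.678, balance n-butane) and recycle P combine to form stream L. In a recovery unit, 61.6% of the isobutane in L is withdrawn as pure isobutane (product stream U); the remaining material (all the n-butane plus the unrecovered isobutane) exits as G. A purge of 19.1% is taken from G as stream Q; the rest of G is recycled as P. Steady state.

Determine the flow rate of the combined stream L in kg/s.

n-butane enters only via F and leaves only via the purge: 1200×0.322 = 0.191×(n-butane in G), and the recovery unit passes all n-butane, so n-butane in L = n-butane in G = 2023 kg/s.
isobutane in L: m_A = 1200×0.678 + (1−0.191)·(1−0.616)·m_A, so m_A = 813.6/0.6893 = 1180.3 kg/s.
L = 1180.3 + 2023 = 3203.3 kg/s.

3203 kg/s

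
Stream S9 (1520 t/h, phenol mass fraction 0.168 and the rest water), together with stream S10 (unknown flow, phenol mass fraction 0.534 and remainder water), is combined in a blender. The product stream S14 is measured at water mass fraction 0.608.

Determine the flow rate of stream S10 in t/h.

2398 t/h

Let S10 be the unknown flow. Total out = 1520 + S10.
water balance: 1264.6 + 0.466·S10 = 0.608·(1520 + S10)
(0.466 − 0.608)·S10 = 0.608×1520 − 1264.6 = -340.48
S10 = -340.48 / -0.142 = 2397.7 t/h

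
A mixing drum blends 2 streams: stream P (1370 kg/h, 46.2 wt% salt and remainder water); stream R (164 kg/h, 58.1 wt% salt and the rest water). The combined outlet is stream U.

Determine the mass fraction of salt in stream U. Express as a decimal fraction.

0.475

Total flow out = 1370 + 164 = 1534 kg/h.
salt in = 1370×0.462 + 164×0.581 = 728.22 kg/h.
salt mass fraction in U = 728.22/1534 = 0.475.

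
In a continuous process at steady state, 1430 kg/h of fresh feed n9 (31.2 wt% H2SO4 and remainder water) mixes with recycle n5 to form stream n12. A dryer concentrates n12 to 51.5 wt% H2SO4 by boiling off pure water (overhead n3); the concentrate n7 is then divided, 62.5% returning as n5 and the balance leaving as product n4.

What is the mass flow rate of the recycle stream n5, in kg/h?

Overall H2SO4 balance (none leaves overhead): H2SO4 in fresh feed = H2SO4 in product, i.e. 1430×0.312 = (1−0.625)·n7·0.515.
n7 = 446.16/(0.515×0.375) = 2310.2 kg/h.
Recycle n5 = 0.625×2310.2 = 1443.9 kg/h.

1444 kg/h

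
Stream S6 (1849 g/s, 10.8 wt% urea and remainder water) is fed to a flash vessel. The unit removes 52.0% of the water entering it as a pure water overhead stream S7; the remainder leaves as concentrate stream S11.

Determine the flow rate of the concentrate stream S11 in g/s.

991.4 g/s

water entering = 1849×0.892 = 1649.3 g/s; overhead removed = 0.520×1649.3 = 857.64 g/s.
Concentrate = 1849 − 857.64 = 991.36 g/s.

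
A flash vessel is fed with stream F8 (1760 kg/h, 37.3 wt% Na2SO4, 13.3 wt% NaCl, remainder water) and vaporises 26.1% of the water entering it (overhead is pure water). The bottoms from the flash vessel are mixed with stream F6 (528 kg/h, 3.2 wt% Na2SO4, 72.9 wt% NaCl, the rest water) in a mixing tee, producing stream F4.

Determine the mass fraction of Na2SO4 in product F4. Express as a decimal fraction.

0.3267

Vapour removed = 0.261×0.494×1760 = 226.92 kg/h; concentrate = 1533.1 kg/h.
Na2SO4 reaching the mixer = 656.48 (from concentrate) + 528×0.032 = 673.38 kg/h.
Product flow = 1533.1 + 528 = 2061.1 kg/h; Na2SO4 fraction = 0.3267.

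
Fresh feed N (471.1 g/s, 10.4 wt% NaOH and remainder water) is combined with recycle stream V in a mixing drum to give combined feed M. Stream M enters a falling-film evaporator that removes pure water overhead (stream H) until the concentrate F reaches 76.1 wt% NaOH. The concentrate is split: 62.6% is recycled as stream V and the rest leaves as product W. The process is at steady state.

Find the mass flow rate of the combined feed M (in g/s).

Overall NaOH balance (none leaves overhead): NaOH in fresh feed = NaOH in product, i.e. 471.1×0.104 = (1−0.626)·F·0.761.
F = 48.994/(0.761×0.374) = 172.14 g/s.
Recycle V = 0.626×172.14 = 107.76 g/s.
Combined feed M = 471.1 + 107.76 = 578.86 g/s.

578.9 g/s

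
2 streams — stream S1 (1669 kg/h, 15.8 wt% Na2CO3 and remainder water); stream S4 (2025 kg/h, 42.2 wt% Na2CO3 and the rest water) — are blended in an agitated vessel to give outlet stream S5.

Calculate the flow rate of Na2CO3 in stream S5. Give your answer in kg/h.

1118 kg/h

Na2CO3 out = Na2CO3 in = 1669×0.158 + 2025×0.422 = 1118.3 kg/h.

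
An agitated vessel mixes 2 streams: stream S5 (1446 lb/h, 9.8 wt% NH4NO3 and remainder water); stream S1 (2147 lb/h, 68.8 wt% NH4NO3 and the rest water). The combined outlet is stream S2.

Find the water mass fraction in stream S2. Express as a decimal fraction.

0.549

Total flow out = 1446 + 2147 = 3593 lb/h.
water in = 1446×0.902 + 2147×0.312 = 1974.2 lb/h.
water mass fraction in S2 = 1974.2/3593 = 0.549.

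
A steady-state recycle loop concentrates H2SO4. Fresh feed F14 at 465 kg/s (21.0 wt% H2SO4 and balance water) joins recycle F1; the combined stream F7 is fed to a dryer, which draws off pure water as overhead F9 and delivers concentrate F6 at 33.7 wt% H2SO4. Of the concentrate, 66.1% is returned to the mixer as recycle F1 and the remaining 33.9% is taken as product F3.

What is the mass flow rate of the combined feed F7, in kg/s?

Overall H2SO4 balance (none leaves overhead): H2SO4 in fresh feed = H2SO4 in product, i.e. 465×0.210 = (1−0.661)·F6·0.337.
F6 = 97.65/(0.337×0.339) = 854.76 kg/s.
Recycle F1 = 0.661×854.76 = 564.99 kg/s.
Combined feed F7 = 465 + 564.99 = 1030 kg/s.

1030 kg/s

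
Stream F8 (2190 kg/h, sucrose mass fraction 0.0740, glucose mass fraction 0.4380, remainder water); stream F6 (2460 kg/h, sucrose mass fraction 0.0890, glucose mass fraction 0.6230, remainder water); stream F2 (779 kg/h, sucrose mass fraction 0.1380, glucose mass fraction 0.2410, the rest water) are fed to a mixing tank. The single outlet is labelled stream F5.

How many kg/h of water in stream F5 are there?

water out = water in = 2190×0.488 + 2460×0.288 + 779×0.621 = 2261 kg/h.

2261 kg/h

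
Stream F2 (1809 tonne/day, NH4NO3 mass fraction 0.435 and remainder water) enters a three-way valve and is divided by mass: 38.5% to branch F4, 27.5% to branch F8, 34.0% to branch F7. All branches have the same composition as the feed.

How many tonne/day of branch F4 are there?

696.5 tonne/day

Branch F4 flow = 0.385×1809 = 696.47 tonne/day.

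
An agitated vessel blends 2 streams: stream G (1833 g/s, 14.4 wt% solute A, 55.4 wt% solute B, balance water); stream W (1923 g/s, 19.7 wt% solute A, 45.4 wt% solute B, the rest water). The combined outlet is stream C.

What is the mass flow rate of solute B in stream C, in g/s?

1889 g/s

solute B out = solute B in = 1833×0.554 + 1923×0.454 = 1888.5 g/s.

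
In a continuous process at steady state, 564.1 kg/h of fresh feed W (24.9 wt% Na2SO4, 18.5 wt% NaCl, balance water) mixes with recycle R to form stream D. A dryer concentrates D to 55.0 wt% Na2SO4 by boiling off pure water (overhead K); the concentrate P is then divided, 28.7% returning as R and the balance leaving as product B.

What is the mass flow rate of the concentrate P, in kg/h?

Overall Na2SO4 balance (none leaves overhead): Na2SO4 in fresh feed = Na2SO4 in product, i.e. 564.1×0.249 = (1−0.287)·P·0.550.
P = 140.46/(0.550×0.713) = 358.18 kg/h.

358.2 kg/h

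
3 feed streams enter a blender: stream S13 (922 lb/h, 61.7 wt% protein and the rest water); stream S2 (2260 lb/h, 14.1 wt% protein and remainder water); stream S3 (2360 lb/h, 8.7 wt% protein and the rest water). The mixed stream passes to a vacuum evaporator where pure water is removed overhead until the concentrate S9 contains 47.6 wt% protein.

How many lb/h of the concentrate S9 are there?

protein entering = 922×0.617 + 2260×0.141 + 2360×0.087 = 1092.9 lb/h.
All protein reports to S9, so S9 = 1092.9/0.476 = 2295.9 lb/h.

2296 lb/h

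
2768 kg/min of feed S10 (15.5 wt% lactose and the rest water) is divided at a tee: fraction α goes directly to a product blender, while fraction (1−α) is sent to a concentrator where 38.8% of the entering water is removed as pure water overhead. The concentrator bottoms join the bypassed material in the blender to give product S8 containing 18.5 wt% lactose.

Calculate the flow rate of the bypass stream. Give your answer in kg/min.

1399 kg/min

All 2768×0.155 = 429.04 kg/min of lactose reaches S8, so S8 = 429.04/0.185 = 2319.1 kg/min and vapour = 448.86 kg/min.
The evaporator receives (1−α)·2768 of feed at 0.845 water and removes 0.388 of that water:
0.388×0.845×(1−α)×2768 = 448.86
(1−α) = 448.86/907.52 = 0.4946;  α = 0.5054.
Bypass flow = 0.5054×2768 = 1398.9 kg/min.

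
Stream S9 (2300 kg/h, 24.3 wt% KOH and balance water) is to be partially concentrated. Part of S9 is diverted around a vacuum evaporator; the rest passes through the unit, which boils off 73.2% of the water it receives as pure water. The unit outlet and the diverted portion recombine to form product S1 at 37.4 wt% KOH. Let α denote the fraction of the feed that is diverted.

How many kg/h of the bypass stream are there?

All 2300×0.243 = 558.9 kg/h of KOH reaches S1, so S1 = 558.9/0.374 = 1494.4 kg/h and vapour = 805.61 kg/h.
The evaporator receives (1−α)·2300 of feed at 0.757 water and removes 0.732 of that water:
0.732×0.757×(1−α)×2300 = 805.61
(1−α) = 805.61/1274.5 = 0.6321;  α = 0.3679.
Bypass flow = 0.3679×2300 = 846.15 kg/h.

846.1 kg/h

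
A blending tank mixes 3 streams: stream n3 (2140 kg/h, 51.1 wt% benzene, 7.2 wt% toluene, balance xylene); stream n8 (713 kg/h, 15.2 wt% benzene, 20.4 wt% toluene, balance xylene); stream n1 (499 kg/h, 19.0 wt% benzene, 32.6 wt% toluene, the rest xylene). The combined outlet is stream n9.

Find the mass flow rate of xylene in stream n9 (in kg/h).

xylene out = xylene in = 2140×0.417 + 713×0.644 + 499×0.484 = 1593.1 kg/h.

1593 kg/h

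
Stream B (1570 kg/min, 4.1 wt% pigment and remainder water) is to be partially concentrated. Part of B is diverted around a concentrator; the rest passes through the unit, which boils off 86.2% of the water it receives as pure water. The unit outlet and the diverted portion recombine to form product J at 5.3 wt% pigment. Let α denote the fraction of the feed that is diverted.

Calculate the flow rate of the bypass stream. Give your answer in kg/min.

All 1570×0.041 = 64.37 kg/min of pigment reaches J, so J = 64.37/0.053 = 1214.5 kg/min and vapour = 355.47 kg/min.
The evaporator receives (1−α)·1570 of feed at 0.959 water and removes 0.862 of that water:
0.862×0.959×(1−α)×1570 = 355.47
(1−α) = 355.47/1297.9 = 0.2739;  α = 0.7261.
Bypass flow = 0.7261×1570 = 1140 kg/min.

1140 kg/min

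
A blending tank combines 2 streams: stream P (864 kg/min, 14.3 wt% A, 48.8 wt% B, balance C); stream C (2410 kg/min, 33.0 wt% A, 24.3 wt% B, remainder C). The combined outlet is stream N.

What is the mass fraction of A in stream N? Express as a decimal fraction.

Total flow out = 864 + 2410 = 3274 kg/min.
A in = 864×0.143 + 2410×0.330 = 918.85 kg/min.
A mass fraction in N = 918.85/3274 = 0.2807.

0.2807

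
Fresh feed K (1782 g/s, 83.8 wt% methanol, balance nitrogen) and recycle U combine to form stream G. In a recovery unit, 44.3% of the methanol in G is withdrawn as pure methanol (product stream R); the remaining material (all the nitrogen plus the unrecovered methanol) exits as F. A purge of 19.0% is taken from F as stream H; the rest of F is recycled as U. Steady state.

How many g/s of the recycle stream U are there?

2458 g/s

nitrogen enters only via K and leaves only via the purge: 1782×0.162 = 0.190×(nitrogen in F), and the recovery unit passes all nitrogen, so nitrogen in G = nitrogen in F = 1519.4 g/s.
methanol in G: m_A = 1782×0.838 + (1−0.190)·(1−0.443)·m_A, so m_A = 1493.3/0.5488 = 2720.9 g/s.
F = (1−0.443)×2720.9 + 1519.4 = 3034.9 g/s.
Recycle U = (1−0.190)×3034.9 = 2458.3 g/s.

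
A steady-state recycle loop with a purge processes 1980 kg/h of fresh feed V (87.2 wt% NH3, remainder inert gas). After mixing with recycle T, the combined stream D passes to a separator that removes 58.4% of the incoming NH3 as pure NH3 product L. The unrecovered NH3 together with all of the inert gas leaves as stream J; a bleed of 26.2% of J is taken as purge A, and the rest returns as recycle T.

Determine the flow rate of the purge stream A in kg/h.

525 kg/h

inert gas enters only via V and leaves only via the purge: 1980×0.128 = 0.262×(inert gas in J), and the separator passes all inert gas, so inert gas in D = inert gas in J = 967.33 kg/h.
NH3 in D: m_A = 1980×0.872 + (1−0.262)·(1−0.584)·m_A, so m_A = 1726.6/0.6930 = 2491.5 kg/h.
J = (1−0.584)×2491.5 + 967.33 = 2003.8 kg/h.
Purge A = 0.262×2003.8 = 524.99 kg/h.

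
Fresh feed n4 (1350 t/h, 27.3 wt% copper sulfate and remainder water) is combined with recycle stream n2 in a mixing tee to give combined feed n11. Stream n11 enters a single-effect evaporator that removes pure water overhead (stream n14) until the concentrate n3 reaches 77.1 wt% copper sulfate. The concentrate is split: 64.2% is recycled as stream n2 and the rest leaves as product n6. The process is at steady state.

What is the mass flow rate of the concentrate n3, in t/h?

1335 t/h

Overall copper sulfate balance (none leaves overhead): copper sulfate in fresh feed = copper sulfate in product, i.e. 1350×0.273 = (1−0.642)·n3·0.771.
n3 = 368.55/(0.771×0.358) = 1335.2 t/h.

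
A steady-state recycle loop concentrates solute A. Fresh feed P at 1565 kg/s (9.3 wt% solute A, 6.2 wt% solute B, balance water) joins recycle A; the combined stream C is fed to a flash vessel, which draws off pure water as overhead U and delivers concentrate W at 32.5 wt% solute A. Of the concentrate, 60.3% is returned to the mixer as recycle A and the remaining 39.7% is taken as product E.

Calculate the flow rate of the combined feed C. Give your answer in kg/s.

Overall solute A balance (none leaves overhead): solute A in fresh feed = solute A in product, i.e. 1565×0.093 = (1−0.603)·W·0.325.
W = 145.54/(0.325×0.397) = 1128 kg/s.
Recycle A = 0.603×1128 = 680.21 kg/s.
Combined feed C = 1565 + 680.21 = 2245.2 kg/s.

2245 kg/s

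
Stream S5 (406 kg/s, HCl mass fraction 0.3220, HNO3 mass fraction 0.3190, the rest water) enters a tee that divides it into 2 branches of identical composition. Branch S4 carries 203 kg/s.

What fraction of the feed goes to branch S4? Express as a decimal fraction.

Fraction to S4 = 203/406 = 0.5000.

0.500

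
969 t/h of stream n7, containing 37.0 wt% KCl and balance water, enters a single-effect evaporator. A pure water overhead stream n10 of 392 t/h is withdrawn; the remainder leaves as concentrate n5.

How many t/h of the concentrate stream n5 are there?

Concentrate = 969 − 392 = 577 t/h.

577 t/h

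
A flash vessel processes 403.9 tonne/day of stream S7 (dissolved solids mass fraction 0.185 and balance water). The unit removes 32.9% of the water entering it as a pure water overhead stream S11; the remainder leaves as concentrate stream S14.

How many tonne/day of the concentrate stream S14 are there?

water entering = 403.9×0.815 = 329.18 tonne/day; overhead removed = 0.329×329.18 = 108.3 tonne/day.
Concentrate = 403.9 − 108.3 = 295.6 tonne/day.

295.6 tonne/day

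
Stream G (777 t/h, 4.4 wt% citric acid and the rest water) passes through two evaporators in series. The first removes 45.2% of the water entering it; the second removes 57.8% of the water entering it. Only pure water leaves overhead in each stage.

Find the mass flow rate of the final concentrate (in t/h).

206 t/h

water in feed = 777×0.956 = 742.81 t/h.
After stage 1: water left = (1−0.452)×742.81 = 407.06; stream total = 441.25 t/h.
After stage 2: water left = (1−0.578)×407.06 = 171.78; final concentrate = 205.97 t/h.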